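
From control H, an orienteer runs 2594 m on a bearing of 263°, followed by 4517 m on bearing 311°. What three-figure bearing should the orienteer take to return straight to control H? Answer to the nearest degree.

Leg 1 (263°, 2594 m): east 2594 sin 263° = -2574.66, north 2594 cos 263° = -316.13
Leg 2 (311°, 4517 m): east 4517 sin 311° = -3409.02, north 4517 cos 311° = 2963.42
Net displacement: -5983.69 east, 2647.29 north. Direction back to start is (5983.69, -2647.29): bearing = atan2(5983.69, -2647.29) mod 360° = 113.87° ≈ 114°.

114°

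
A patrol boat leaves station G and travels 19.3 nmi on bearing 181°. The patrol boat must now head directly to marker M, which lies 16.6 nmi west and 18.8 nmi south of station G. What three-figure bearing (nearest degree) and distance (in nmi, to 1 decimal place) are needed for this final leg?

272°, 16.3 nmi

Leg 1 (181°, 19.3 nmi): east 19.3 sin 181° = -0.34, north 19.3 cos 181° = -19.30
Current position: (-0.34, -19.30). Target: (-16.6, -18.8). Remaining: Δeast = -16.26, Δnorth = 0.50.
Bearing = atan2(-16.26, 0.50) mod 360° = 271.75°; distance = √((-16.26)² + (0.50)²) = 16.271 nmi.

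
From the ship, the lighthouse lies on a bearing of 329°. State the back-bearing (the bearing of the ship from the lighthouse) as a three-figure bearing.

149°

Back-bearing = 329° − 180° = 149°.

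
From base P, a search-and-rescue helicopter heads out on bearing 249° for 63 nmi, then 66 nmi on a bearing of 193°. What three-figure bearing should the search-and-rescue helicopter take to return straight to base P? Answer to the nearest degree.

Leg 1 (249°, 63 nmi): east 63 sin 249° = -58.82, north 63 cos 249° = -22.58
Leg 2 (193°, 66 nmi): east 66 sin 193° = -14.85, north 66 cos 193° = -64.31
Net displacement: -73.66 east, -86.89 north. Direction back to start is (73.66, 86.89): bearing = atan2(73.66, 86.89) mod 360° = 40.29° ≈ 040°.

040°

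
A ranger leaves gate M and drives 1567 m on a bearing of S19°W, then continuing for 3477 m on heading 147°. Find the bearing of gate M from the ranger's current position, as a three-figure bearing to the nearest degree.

Leg 1 (S19°W, 1567 m): east 1567 sin 199° = -510.17, north 1567 cos 199° = -1481.63
Leg 2 (147°, 3477 m): east 3477 sin 147° = 1893.71, north 3477 cos 147° = -2916.06
Net displacement: 1383.54 east, -4397.69 north. Direction back to start is (-1383.54, 4397.69): bearing = atan2(-1383.54, 4397.69) mod 360° = 342.54° ≈ 343°.

343°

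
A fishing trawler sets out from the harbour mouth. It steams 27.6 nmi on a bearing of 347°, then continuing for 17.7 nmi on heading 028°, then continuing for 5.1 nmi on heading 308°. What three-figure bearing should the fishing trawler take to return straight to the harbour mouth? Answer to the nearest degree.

Leg 1 (347°, 27.6 nmi): east 27.6 sin 347° = -6.21, north 27.6 cos 347° = 26.89
Leg 2 (028°, 17.7 nmi): east 17.7 sin 28° = 8.31, north 17.7 cos 28° = 15.63
Leg 3 (308°, 5.1 nmi): east 5.1 sin 308° = -4.02, north 5.1 cos 308° = 3.14
Net displacement: -1.92 east, 45.66 north. Direction back to start is (1.92, -45.66): bearing = atan2(1.92, -45.66) mod 360° = 177.59° ≈ 178°.

178°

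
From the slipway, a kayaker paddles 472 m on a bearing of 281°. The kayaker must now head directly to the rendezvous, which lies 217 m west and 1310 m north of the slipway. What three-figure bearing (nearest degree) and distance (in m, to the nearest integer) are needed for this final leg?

011°, 1245 m

Leg 1 (281°, 472 m): east 472 sin 281° = -463.33, north 472 cos 281° = 90.06
Current position: (-463.33, 90.06). Target: (-217, 1310). Remaining: Δeast = 246.33, Δnorth = 1219.94.
Bearing = atan2(246.33, 1219.94) mod 360° = 11.42°; distance = √((246.33)² + (1219.94)²) = 1244.559 m.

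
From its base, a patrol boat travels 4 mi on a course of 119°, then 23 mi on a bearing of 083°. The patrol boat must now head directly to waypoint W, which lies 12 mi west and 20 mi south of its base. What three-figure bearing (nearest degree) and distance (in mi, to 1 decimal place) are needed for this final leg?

Leg 1 (119°, 4 mi): east 4 sin 119° = 3.50, north 4 cos 119° = -1.94
Leg 2 (083°, 23 mi): east 23 sin 83° = 22.83, north 23 cos 83° = 2.80
Current position: (26.33, 0.86). Target: (-12, -20). Remaining: Δeast = -38.33, Δnorth = -20.86.
Bearing = atan2(-38.33, -20.86) mod 360° = 241.44°; distance = √((-38.33)² + (-20.86)²) = 43.638 mi.

241°, 43.6 mi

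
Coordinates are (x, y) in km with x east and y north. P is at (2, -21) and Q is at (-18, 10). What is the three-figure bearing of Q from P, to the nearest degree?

327°

Δeast = -18 − 2 = -20.00; Δnorth = 10 − -21 = 31.00.
Bearing = atan2(Δeast, Δnorth) mod 360° = 327.17° ≈ 327°.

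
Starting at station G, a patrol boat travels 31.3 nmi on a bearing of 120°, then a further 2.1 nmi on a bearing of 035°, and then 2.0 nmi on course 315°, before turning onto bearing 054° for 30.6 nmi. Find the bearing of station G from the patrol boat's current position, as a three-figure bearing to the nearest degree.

Leg 1 (120°, 31.3 nmi): east 31.3 sin 120° = 27.11, north 31.3 cos 120° = -15.65
Leg 2 (035°, 2.1 nmi): east 2.1 sin 35° = 1.20, north 2.1 cos 35° = 1.72
Leg 3 (315°, 2.0 nmi): east 2.0 sin 315° = -1.41, north 2.0 cos 315° = 1.41
Leg 4 (054°, 30.6 nmi): east 30.6 sin 54° = 24.76, north 30.6 cos 54° = 17.99
Net displacement: 51.65 east, 5.47 north. Direction back to start is (-51.65, -5.47): bearing = atan2(-51.65, -5.47) mod 360° = 263.95° ≈ 264°.

264°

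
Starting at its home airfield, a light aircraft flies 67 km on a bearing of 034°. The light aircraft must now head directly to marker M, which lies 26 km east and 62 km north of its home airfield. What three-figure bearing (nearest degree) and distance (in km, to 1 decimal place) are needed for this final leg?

299°, 13.2 km

Leg 1 (034°, 67 km): east 67 sin 34° = 37.47, north 67 cos 34° = 55.55
Current position: (37.47, 55.55). Target: (26, 62). Remaining: Δeast = -11.47, Δnorth = 6.45.
Bearing = atan2(-11.47, 6.45) mod 360° = 299.38°; distance = √((-11.47)² + (6.45)²) = 13.158 km.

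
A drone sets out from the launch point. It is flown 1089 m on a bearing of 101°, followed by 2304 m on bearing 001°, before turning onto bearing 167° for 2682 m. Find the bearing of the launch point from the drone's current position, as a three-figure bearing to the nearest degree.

Leg 1 (101°, 1089 m): east 1089 sin 101° = 1068.99, north 1089 cos 101° = -207.79
Leg 2 (001°, 2304 m): east 2304 sin 1° = 40.21, north 2304 cos 1° = 2303.65
Leg 3 (167°, 2682 m): east 2682 sin 167° = 603.32, north 2682 cos 167° = -2613.26
Net displacement: 1712.52 east, -517.40 north. Direction back to start is (-1712.52, 517.40): bearing = atan2(-1712.52, 517.40) mod 360° = 286.81° ≈ 287°.

287°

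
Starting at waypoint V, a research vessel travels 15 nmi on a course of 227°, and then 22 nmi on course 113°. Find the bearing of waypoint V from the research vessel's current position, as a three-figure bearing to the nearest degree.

334°

Leg 1 (227°, 15 nmi): east 15 sin 227° = -10.97, north 15 cos 227° = -10.23
Leg 2 (113°, 22 nmi): east 22 sin 113° = 20.25, north 22 cos 113° = -8.60
Net displacement: 9.28 east, -18.83 north. Direction back to start is (-9.28, 18.83): bearing = atan2(-9.28, 18.83) mod 360° = 333.76° ≈ 334°.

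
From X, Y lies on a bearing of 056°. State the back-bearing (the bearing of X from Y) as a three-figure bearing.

Back-bearing = 056° + 180° = 236°.

236°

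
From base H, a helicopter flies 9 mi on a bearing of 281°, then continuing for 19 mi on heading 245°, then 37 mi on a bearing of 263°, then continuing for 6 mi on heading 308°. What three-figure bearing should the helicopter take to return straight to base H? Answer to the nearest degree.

084°

Leg 1 (281°, 9 mi): east 9 sin 281° = -8.83, north 9 cos 281° = 1.72
Leg 2 (245°, 19 mi): east 19 sin 245° = -17.22, north 19 cos 245° = -8.03
Leg 3 (263°, 37 mi): east 37 sin 263° = -36.72, north 37 cos 263° = -4.51
Leg 4 (308°, 6 mi): east 6 sin 308° = -4.73, north 6 cos 308° = 3.69
Net displacement: -67.51 east, -7.13 north. Direction back to start is (67.51, 7.13): bearing = atan2(67.51, 7.13) mod 360° = 83.97° ≈ 084°.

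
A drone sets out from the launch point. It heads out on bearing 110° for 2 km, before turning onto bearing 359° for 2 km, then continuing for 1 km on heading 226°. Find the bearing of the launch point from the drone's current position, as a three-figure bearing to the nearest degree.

241°

Leg 1 (110°, 2 km): east 2 sin 110° = 1.88, north 2 cos 110° = -0.68
Leg 2 (359°, 2 km): east 2 sin 359° = -0.03, north 2 cos 359° = 2.00
Leg 3 (226°, 1 km): east 1 sin 226° = -0.72, north 1 cos 226° = -0.69
Net displacement: 1.13 east, 0.62 north. Direction back to start is (-1.13, -0.62): bearing = atan2(-1.13, -0.62) mod 360° = 241.10° ≈ 241°.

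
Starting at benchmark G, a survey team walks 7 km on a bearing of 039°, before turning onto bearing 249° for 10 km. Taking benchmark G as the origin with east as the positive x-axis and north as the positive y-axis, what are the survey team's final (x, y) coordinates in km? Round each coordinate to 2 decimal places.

(-4.93, 1.86)

Leg 1 (039°, 7 km): east 7 sin 39° = 4.41, north 7 cos 39° = 5.44
Leg 2 (249°, 10 km): east 10 sin 249° = -9.34, north 10 cos 249° = -3.58
Summing: -4.93 km east, 1.86 km north → (-4.93, 1.86).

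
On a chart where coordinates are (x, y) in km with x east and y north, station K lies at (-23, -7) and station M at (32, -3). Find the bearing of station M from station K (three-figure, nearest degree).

086°

Δeast = 32 − -23 = 55.00; Δnorth = -3 − -7 = 4.00.
Bearing = atan2(Δeast, Δnorth) mod 360° = 85.84° ≈ 086°.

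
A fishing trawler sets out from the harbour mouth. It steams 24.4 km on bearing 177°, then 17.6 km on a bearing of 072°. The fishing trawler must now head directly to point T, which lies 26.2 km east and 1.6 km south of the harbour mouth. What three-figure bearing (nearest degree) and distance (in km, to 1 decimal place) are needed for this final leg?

Leg 1 (177°, 24.4 km): east 24.4 sin 177° = 1.28, north 24.4 cos 177° = -24.37
Leg 2 (072°, 17.6 km): east 17.6 sin 72° = 16.74, north 17.6 cos 72° = 5.44
Current position: (18.02, -18.93). Target: (26.2, -1.6). Remaining: Δeast = 8.18, Δnorth = 17.33.
Bearing = atan2(8.18, 17.33) mod 360° = 25.28°; distance = √((8.18)² + (17.33)²) = 19.163 km.

025°, 19.2 km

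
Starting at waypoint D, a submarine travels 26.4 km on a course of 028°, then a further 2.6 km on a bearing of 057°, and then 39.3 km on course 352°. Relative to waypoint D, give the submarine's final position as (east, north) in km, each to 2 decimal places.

(9.11, 63.64)

Leg 1 (028°, 26.4 km): east 26.4 sin 28° = 12.39, north 26.4 cos 28° = 23.31
Leg 2 (057°, 2.6 km): east 2.6 sin 57° = 2.18, north 2.6 cos 57° = 1.42
Leg 3 (352°, 39.3 km): east 39.3 sin 352° = -5.47, north 39.3 cos 352° = 38.92
Summing: 9.11 km east, 63.64 km north → (9.11, 63.64).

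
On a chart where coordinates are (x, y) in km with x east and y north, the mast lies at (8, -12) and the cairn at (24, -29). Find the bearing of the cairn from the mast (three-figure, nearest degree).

137°

Δeast = 24 − 8 = 16.00; Δnorth = -29 − -12 = -17.00.
Bearing = atan2(Δeast, Δnorth) mod 360° = 136.74° ≈ 137°.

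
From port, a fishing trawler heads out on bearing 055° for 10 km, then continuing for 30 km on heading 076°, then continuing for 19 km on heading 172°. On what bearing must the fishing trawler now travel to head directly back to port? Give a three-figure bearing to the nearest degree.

Leg 1 (055°, 10 km): east 10 sin 55° = 8.19, north 10 cos 55° = 5.74
Leg 2 (076°, 30 km): east 30 sin 76° = 29.11, north 30 cos 76° = 7.26
Leg 3 (172°, 19 km): east 19 sin 172° = 2.64, north 19 cos 172° = -18.82
Net displacement: 39.94 east, -5.82 north. Direction back to start is (-39.94, 5.82): bearing = atan2(-39.94, 5.82) mod 360° = 278.29° ≈ 278°.

278°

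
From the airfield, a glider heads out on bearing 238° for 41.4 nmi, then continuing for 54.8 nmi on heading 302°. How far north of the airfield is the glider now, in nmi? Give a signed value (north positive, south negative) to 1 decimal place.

7.1 nmi

Leg 1 (238°, 41.4 nmi): east 41.4 sin 238° = -35.11, north 41.4 cos 238° = -21.94
Leg 2 (302°, 54.8 nmi): east 54.8 sin 302° = -46.47, north 54.8 cos 302° = 29.04
Net north component: 7.10 nmi.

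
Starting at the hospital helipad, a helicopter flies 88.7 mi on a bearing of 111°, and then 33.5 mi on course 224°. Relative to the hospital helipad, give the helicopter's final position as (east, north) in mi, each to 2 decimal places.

Leg 1 (111°, 88.7 mi): east 88.7 sin 111° = 82.81, north 88.7 cos 111° = -31.79
Leg 2 (224°, 33.5 mi): east 33.5 sin 224° = -23.27, north 33.5 cos 224° = -24.10
Summing: 59.54 mi east, -55.89 mi north → (59.54, -55.89).

(59.54, -55.89)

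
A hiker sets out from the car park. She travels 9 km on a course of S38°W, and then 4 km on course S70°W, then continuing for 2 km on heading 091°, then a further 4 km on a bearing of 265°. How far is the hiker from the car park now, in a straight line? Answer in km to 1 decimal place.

14.3 km

Leg 1 (S38°W, 9 km): east 9 sin 218° = -5.54, north 9 cos 218° = -7.09
Leg 2 (S70°W, 4 km): east 4 sin 250° = -3.76, north 4 cos 250° = -1.37
Leg 3 (091°, 2 km): east 2 sin 91° = 2.00, north 2 cos 91° = -0.03
Leg 4 (265°, 4 km): east 4 sin 265° = -3.98, north 4 cos 265° = -0.35
Net: -11.28 east, -8.84 north. Distance = √((-11.28)² + (-8.84)²) = 14.337 km.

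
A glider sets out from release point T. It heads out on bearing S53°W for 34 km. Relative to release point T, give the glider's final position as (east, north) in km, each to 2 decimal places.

(-27.15, -20.46)

Leg 1 (S53°W, 34 km): east 34 sin 233° = -27.15, north 34 cos 233° = -20.46
Summing: -27.15 km east, -20.46 km north → (-27.15, -20.46).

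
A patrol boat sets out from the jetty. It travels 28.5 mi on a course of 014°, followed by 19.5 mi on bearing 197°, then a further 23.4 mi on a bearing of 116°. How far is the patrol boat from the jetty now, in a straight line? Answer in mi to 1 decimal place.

22.3 mi

Leg 1 (014°, 28.5 mi): east 28.5 sin 14° = 6.89, north 28.5 cos 14° = 27.65
Leg 2 (197°, 19.5 mi): east 19.5 sin 197° = -5.70, north 19.5 cos 197° = -18.65
Leg 3 (116°, 23.4 mi): east 23.4 sin 116° = 21.03, north 23.4 cos 116° = -10.26
Net: 22.23 east, -1.25 north. Distance = √((22.23)² + (-1.25)²) = 22.261 mi.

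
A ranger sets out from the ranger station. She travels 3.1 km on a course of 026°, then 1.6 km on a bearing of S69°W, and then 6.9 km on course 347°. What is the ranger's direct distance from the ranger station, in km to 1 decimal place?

9.1 km

Leg 1 (026°, 3.1 km): east 3.1 sin 26° = 1.36, north 3.1 cos 26° = 2.79
Leg 2 (S69°W, 1.6 km): east 1.6 sin 249° = -1.49, north 1.6 cos 249° = -0.57
Leg 3 (347°, 6.9 km): east 6.9 sin 347° = -1.55, north 6.9 cos 347° = 6.72
Net: -1.69 east, 8.94 north. Distance = √((-1.69)² + (8.94)²) = 9.094 km.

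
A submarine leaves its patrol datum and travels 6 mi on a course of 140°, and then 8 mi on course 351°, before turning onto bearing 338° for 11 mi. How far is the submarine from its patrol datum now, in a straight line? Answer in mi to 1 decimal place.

13.6 mi

Leg 1 (140°, 6 mi): east 6 sin 140° = 3.86, north 6 cos 140° = -4.60
Leg 2 (351°, 8 mi): east 8 sin 351° = -1.25, north 8 cos 351° = 7.90
Leg 3 (338°, 11 mi): east 11 sin 338° = -4.12, north 11 cos 338° = 10.20
Net: -1.52 east, 13.50 north. Distance = √((-1.52)² + (13.50)²) = 13.589 mi.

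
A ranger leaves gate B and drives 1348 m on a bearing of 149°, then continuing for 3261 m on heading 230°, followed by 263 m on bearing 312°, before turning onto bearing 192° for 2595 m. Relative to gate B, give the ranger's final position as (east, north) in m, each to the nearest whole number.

Leg 1 (149°, 1348 m): east 1348 sin 149° = 694.27, north 1348 cos 149° = -1155.46
Leg 2 (230°, 3261 m): east 3261 sin 230° = -2498.07, north 3261 cos 230° = -2096.13
Leg 3 (312°, 263 m): east 263 sin 312° = -195.45, north 263 cos 312° = 175.98
Leg 4 (192°, 2595 m): east 2595 sin 192° = -539.53, north 2595 cos 192° = -2538.29
Summing: -2538.78 m east, -5613.90 m north → (-2539, -5614).

(-2539, -5614)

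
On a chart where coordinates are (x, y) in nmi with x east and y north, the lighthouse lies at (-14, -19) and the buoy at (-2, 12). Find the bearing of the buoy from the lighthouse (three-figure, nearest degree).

Δeast = -2 − -14 = 12.00; Δnorth = 12 − -19 = 31.00.
Bearing = atan2(Δeast, Δnorth) mod 360° = 21.16° ≈ 021°.

021°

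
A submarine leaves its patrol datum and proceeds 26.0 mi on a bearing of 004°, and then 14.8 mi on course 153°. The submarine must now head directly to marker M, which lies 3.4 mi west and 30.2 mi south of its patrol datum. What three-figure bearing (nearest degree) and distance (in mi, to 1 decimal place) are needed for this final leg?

Leg 1 (004°, 26.0 mi): east 26.0 sin 4° = 1.81, north 26.0 cos 4° = 25.94
Leg 2 (153°, 14.8 mi): east 14.8 sin 153° = 6.72, north 14.8 cos 153° = -13.19
Current position: (8.53, 12.75). Target: (-3.4, -30.2). Remaining: Δeast = -11.93, Δnorth = -42.95.
Bearing = atan2(-11.93, -42.95) mod 360° = 195.53°; distance = √((-11.93)² + (-42.95)²) = 44.577 mi.

196°, 44.6 mi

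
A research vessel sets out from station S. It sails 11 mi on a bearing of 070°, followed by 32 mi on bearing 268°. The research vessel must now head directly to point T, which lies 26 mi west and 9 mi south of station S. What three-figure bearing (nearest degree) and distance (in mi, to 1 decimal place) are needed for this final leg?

201°, 12.4 mi

Leg 1 (070°, 11 mi): east 11 sin 70° = 10.34, north 11 cos 70° = 3.76
Leg 2 (268°, 32 mi): east 32 sin 268° = -31.98, north 32 cos 268° = -1.12
Current position: (-21.64, 2.65). Target: (-26, -9). Remaining: Δeast = -4.36, Δnorth = -11.65.
Bearing = atan2(-4.36, -11.65) mod 360° = 200.51°; distance = √((-4.36)² + (-11.65)²) = 12.434 mi.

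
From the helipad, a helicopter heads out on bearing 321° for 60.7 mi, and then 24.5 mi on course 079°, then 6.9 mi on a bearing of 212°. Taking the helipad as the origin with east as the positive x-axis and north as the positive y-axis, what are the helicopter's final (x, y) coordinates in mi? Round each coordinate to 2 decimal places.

Leg 1 (321°, 60.7 mi): east 60.7 sin 321° = -38.20, north 60.7 cos 321° = 47.17
Leg 2 (079°, 24.5 mi): east 24.5 sin 79° = 24.05, north 24.5 cos 79° = 4.67
Leg 3 (212°, 6.9 mi): east 6.9 sin 212° = -3.66, north 6.9 cos 212° = -5.85
Summing: -17.81 mi east, 46.00 mi north → (-17.81, 46.00).

(-17.81, 46.00)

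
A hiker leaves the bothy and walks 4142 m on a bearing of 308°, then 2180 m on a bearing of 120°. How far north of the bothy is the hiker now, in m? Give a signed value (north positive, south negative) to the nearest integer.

1460 m

Leg 1 (308°, 4142 m): east 4142 sin 308° = -3263.94, north 4142 cos 308° = 2550.07
Leg 2 (120°, 2180 m): east 2180 sin 120° = 1887.94, north 2180 cos 120° = -1090.00
Net north component: 1460.07 m.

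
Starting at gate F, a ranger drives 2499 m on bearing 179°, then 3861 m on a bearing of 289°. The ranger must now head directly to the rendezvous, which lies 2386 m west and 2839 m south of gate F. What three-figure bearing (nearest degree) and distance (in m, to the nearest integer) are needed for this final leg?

Leg 1 (179°, 2499 m): east 2499 sin 179° = 43.61, north 2499 cos 179° = -2498.62
Leg 2 (289°, 3861 m): east 3861 sin 289° = -3650.65, north 3861 cos 289° = 1257.02
Current position: (-3607.03, -1241.60). Target: (-2386, -2839). Remaining: Δeast = 1221.03, Δnorth = -1597.40.
Bearing = atan2(1221.03, -1597.40) mod 360° = 142.61°; distance = √((1221.03)² + (-1597.40)²) = 2010.624 m.

143°, 2011 m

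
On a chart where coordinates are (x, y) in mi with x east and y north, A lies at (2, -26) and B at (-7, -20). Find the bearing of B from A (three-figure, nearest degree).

304°

Δeast = -7 − 2 = -9.00; Δnorth = -20 − -26 = 6.00.
Bearing = atan2(Δeast, Δnorth) mod 360° = 303.69° ≈ 304°.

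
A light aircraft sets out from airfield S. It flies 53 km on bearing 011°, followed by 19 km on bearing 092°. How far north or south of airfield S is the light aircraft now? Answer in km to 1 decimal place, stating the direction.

51.4 km north

Leg 1 (011°, 53 km): east 53 sin 11° = 10.11, north 53 cos 11° = 52.03
Leg 2 (092°, 19 km): east 19 sin 92° = 18.99, north 19 cos 92° = -0.66
Net north component: 51.36 km.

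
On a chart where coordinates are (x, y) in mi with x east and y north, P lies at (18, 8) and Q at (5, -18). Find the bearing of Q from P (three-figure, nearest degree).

207°

Δeast = 5 − 18 = -13.00; Δnorth = -18 − 8 = -26.00.
Bearing = atan2(Δeast, Δnorth) mod 360° = 206.57° ≈ 207°.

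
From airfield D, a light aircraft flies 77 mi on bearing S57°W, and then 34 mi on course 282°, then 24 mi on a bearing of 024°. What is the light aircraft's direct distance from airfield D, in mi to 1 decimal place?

89.0 mi

Leg 1 (S57°W, 77 mi): east 77 sin 237° = -64.58, north 77 cos 237° = -41.94
Leg 2 (282°, 34 mi): east 34 sin 282° = -33.26, north 34 cos 282° = 7.07
Leg 3 (024°, 24 mi): east 24 sin 24° = 9.76, north 24 cos 24° = 21.93
Net: -88.07 east, -12.94 north. Distance = √((-88.07)² + (-12.94)²) = 89.019 mi.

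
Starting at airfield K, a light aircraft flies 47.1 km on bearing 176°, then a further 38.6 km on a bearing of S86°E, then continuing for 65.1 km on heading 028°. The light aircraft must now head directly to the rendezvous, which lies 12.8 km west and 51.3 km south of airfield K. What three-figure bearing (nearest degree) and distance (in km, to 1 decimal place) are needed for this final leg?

235°, 103.7 km

Leg 1 (176°, 47.1 km): east 47.1 sin 176° = 3.29, north 47.1 cos 176° = -46.99
Leg 2 (S86°E, 38.6 km): east 38.6 sin 94° = 38.51, north 38.6 cos 94° = -2.69
Leg 3 (028°, 65.1 km): east 65.1 sin 28° = 30.56, north 65.1 cos 28° = 57.48
Current position: (72.35, 7.80). Target: (-12.8, -51.3). Remaining: Δeast = -85.15, Δnorth = -59.10.
Bearing = atan2(-85.15, -59.10) mod 360° = 235.24°; distance = √((-85.15)² + (-59.10)²) = 103.655 km.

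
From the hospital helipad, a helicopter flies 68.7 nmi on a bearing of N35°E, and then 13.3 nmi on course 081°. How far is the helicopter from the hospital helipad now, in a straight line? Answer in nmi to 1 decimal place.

Leg 1 (N35°E, 68.7 nmi): east 68.7 sin 35° = 39.40, north 68.7 cos 35° = 56.28
Leg 2 (081°, 13.3 nmi): east 13.3 sin 81° = 13.14, north 13.3 cos 81° = 2.08
Net: 52.54 east, 58.36 north. Distance = √((52.54)² + (58.36)²) = 78.524 nmi.

78.5 nmi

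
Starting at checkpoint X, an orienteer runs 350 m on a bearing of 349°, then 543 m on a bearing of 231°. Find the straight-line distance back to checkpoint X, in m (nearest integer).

489 m

Leg 1 (349°, 350 m): east 350 sin 349° = -66.78, north 350 cos 349° = 343.57
Leg 2 (231°, 543 m): east 543 sin 231° = -421.99, north 543 cos 231° = -341.72
Net: -488.77 east, 1.85 north. Distance = √((-488.77)² + (1.85)²) = 488.777 m.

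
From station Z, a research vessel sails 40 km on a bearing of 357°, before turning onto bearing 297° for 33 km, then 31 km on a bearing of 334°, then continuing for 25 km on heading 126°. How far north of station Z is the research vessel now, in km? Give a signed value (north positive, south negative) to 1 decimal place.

68.1 km

Leg 1 (357°, 40 km): east 40 sin 357° = -2.09, north 40 cos 357° = 39.95
Leg 2 (297°, 33 km): east 33 sin 297° = -29.40, north 33 cos 297° = 14.98
Leg 3 (334°, 31 km): east 31 sin 334° = -13.59, north 31 cos 334° = 27.86
Leg 4 (126°, 25 km): east 25 sin 126° = 20.23, north 25 cos 126° = -14.69
Net north component: 68.09 km.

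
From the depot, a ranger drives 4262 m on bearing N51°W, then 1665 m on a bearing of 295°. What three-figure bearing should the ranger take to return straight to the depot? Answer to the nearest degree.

Leg 1 (N51°W, 4262 m): east 4262 sin 309° = -3312.20, north 4262 cos 309° = 2682.16
Leg 2 (295°, 1665 m): east 1665 sin 295° = -1509.00, north 1665 cos 295° = 703.66
Net displacement: -4821.20 east, 3385.82 north. Direction back to start is (4821.20, -3385.82): bearing = atan2(4821.20, -3385.82) mod 360° = 125.08° ≈ 125°.

125°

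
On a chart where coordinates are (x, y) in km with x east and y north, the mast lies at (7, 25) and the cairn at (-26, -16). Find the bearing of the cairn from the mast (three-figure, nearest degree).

Δeast = -26 − 7 = -33.00; Δnorth = -16 − 25 = -41.00.
Bearing = atan2(Δeast, Δnorth) mod 360° = 218.83° ≈ 219°.

219°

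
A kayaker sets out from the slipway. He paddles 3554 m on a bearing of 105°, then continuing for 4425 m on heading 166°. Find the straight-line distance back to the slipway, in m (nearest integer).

Leg 1 (105°, 3554 m): east 3554 sin 105° = 3432.90, north 3554 cos 105° = -919.84
Leg 2 (166°, 4425 m): east 4425 sin 166° = 1070.50, north 4425 cos 166° = -4293.56
Net: 4503.40 east, -5213.40 north. Distance = √((4503.40)² + (-5213.40)²) = 6889.137 m.

6889 m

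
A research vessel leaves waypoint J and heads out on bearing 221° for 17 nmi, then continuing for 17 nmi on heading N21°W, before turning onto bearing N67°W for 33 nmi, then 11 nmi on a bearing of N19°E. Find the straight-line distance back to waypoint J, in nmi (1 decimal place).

51.3 nmi

Leg 1 (221°, 17 nmi): east 17 sin 221° = -11.15, north 17 cos 221° = -12.83
Leg 2 (N21°W, 17 nmi): east 17 sin 339° = -6.09, north 17 cos 339° = 15.87
Leg 3 (N67°W, 33 nmi): east 33 sin 293° = -30.38, north 33 cos 293° = 12.89
Leg 4 (N19°E, 11 nmi): east 11 sin 19° = 3.58, north 11 cos 19° = 10.40
Net: -44.04 east, 26.34 north. Distance = √((-44.04)² + (26.34)²) = 51.314 nmi.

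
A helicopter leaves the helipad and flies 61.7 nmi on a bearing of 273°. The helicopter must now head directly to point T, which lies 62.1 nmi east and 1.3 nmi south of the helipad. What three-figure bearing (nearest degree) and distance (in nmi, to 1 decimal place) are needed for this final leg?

Leg 1 (273°, 61.7 nmi): east 61.7 sin 273° = -61.62, north 61.7 cos 273° = 3.23
Current position: (-61.62, 3.23). Target: (62.1, -1.3). Remaining: Δeast = 123.72, Δnorth = -4.53.
Bearing = atan2(123.72, -4.53) mod 360° = 92.10°; distance = √((123.72)² + (-4.53)²) = 123.798 nmi.

092°, 123.8 nmi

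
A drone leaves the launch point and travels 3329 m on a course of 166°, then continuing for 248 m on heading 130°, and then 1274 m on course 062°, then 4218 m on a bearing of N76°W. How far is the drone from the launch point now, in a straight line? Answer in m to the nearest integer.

Leg 1 (166°, 3329 m): east 3329 sin 166° = 805.36, north 3329 cos 166° = -3230.11
Leg 2 (130°, 248 m): east 248 sin 130° = 189.98, north 248 cos 130° = -159.41
Leg 3 (062°, 1274 m): east 1274 sin 62° = 1124.88, north 1274 cos 62° = 598.11
Leg 4 (N76°W, 4218 m): east 4218 sin 284° = -4092.71, north 4218 cos 284° = 1020.43
Net: -1972.50 east, -1770.99 north. Distance = √((-1972.50)² + (-1770.99)²) = 2650.877 m.

2651 m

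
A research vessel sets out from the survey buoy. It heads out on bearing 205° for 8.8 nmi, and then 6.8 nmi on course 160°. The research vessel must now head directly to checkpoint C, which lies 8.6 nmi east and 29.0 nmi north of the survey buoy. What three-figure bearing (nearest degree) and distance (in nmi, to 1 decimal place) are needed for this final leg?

Leg 1 (205°, 8.8 nmi): east 8.8 sin 205° = -3.72, north 8.8 cos 205° = -7.98
Leg 2 (160°, 6.8 nmi): east 6.8 sin 160° = 2.33, north 6.8 cos 160° = -6.39
Current position: (-1.39, -14.37). Target: (8.6, 29.0). Remaining: Δeast = 9.99, Δnorth = 43.37.
Bearing = atan2(9.99, 43.37) mod 360° = 12.98°; distance = √((9.99)² + (43.37)²) = 44.502 nmi.

013°, 44.5 nmi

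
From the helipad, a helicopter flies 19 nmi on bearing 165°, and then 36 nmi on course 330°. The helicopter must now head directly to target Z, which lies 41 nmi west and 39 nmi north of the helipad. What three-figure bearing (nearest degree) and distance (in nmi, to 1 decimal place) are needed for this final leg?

313°, 38.3 nmi

Leg 1 (165°, 19 nmi): east 19 sin 165° = 4.92, north 19 cos 165° = -18.35
Leg 2 (330°, 36 nmi): east 36 sin 330° = -18.00, north 36 cos 330° = 31.18
Current position: (-13.08, 12.82). Target: (-41, 39). Remaining: Δeast = -27.92, Δnorth = 26.18.
Bearing = atan2(-27.92, 26.18) mod 360° = 313.16°; distance = √((-27.92)² + (26.18)²) = 38.270 nmi.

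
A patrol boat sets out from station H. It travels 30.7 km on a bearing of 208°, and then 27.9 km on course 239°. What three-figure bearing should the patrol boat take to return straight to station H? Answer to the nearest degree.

043°

Leg 1 (208°, 30.7 km): east 30.7 sin 208° = -14.41, north 30.7 cos 208° = -27.11
Leg 2 (239°, 27.9 km): east 27.9 sin 239° = -23.91, north 27.9 cos 239° = -14.37
Net displacement: -38.33 east, -41.48 north. Direction back to start is (38.33, 41.48): bearing = atan2(38.33, 41.48) mod 360° = 42.74° ≈ 043°.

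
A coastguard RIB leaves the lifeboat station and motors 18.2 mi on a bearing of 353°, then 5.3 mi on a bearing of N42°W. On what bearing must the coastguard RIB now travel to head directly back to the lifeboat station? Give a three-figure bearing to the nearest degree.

165°

Leg 1 (353°, 18.2 mi): east 18.2 sin 353° = -2.22, north 18.2 cos 353° = 18.06
Leg 2 (N42°W, 5.3 mi): east 5.3 sin 318° = -3.55, north 5.3 cos 318° = 3.94
Net displacement: -5.76 east, 22.00 north. Direction back to start is (5.76, -22.00): bearing = atan2(5.76, -22.00) mod 360° = 165.32° ≈ 165°.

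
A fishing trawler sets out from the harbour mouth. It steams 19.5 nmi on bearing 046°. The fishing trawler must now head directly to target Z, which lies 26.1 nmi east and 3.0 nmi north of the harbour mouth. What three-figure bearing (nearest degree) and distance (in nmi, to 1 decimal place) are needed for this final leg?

131°, 16.0 nmi

Leg 1 (046°, 19.5 nmi): east 19.5 sin 46° = 14.03, north 19.5 cos 46° = 13.55
Current position: (14.03, 13.55). Target: (26.1, 3.0). Remaining: Δeast = 12.07, Δnorth = -10.55.
Bearing = atan2(12.07, -10.55) mod 360° = 131.14°; distance = √((12.07)² + (-10.55)²) = 16.030 nmi.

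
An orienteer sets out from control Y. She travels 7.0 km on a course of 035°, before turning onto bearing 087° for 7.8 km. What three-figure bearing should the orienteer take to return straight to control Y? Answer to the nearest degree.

Leg 1 (035°, 7.0 km): east 7.0 sin 35° = 4.02, north 7.0 cos 35° = 5.73
Leg 2 (087°, 7.8 km): east 7.8 sin 87° = 7.79, north 7.8 cos 87° = 0.41
Net displacement: 11.80 east, 6.14 north. Direction back to start is (-11.80, -6.14): bearing = atan2(-11.80, -6.14) mod 360° = 242.51° ≈ 243°.

243°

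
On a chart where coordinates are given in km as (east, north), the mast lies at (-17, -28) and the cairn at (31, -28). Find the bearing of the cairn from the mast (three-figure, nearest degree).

090°

Δeast = 31 − -17 = 48.00; Δnorth = -28 − -28 = 0.00.
Bearing = atan2(Δeast, Δnorth) mod 360° = 90.00° ≈ 090°.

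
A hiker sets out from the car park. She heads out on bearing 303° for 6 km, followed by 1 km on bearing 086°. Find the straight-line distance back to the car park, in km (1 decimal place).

5.2 km

Leg 1 (303°, 6 km): east 6 sin 303° = -5.03, north 6 cos 303° = 3.27
Leg 2 (086°, 1 km): east 1 sin 86° = 1.00, north 1 cos 86° = 0.07
Net: -4.03 east, 3.34 north. Distance = √((-4.03)² + (3.34)²) = 5.236 km.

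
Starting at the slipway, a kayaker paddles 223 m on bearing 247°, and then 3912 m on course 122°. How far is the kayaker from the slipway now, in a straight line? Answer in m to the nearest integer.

3788 m

Leg 1 (247°, 223 m): east 223 sin 247° = -205.27, north 223 cos 247° = -87.13
Leg 2 (122°, 3912 m): east 3912 sin 122° = 3317.56, north 3912 cos 122° = -2073.04
Net: 3112.29 east, -2160.18 north. Distance = √((3112.29)² + (-2160.18)²) = 3788.499 m.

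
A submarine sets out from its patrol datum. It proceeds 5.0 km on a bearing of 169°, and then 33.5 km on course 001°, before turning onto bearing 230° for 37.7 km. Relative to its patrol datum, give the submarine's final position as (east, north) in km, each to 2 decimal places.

Leg 1 (169°, 5.0 km): east 5.0 sin 169° = 0.95, north 5.0 cos 169° = -4.91
Leg 2 (001°, 33.5 km): east 33.5 sin 1° = 0.58, north 33.5 cos 1° = 33.49
Leg 3 (230°, 37.7 km): east 37.7 sin 230° = -28.88, north 37.7 cos 230° = -24.23
Summing: -27.34 km east, 4.35 km north → (-27.34, 4.35).

(-27.34, 4.35)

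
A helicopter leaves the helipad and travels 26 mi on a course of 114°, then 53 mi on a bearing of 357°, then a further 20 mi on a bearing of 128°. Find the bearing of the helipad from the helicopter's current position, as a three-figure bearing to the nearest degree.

231°

Leg 1 (114°, 26 mi): east 26 sin 114° = 23.75, north 26 cos 114° = -10.58
Leg 2 (357°, 53 mi): east 53 sin 357° = -2.77, north 53 cos 357° = 52.93
Leg 3 (128°, 20 mi): east 20 sin 128° = 15.76, north 20 cos 128° = -12.31
Net displacement: 36.74 east, 30.04 north. Direction back to start is (-36.74, -30.04): bearing = atan2(-36.74, -30.04) mod 360° = 230.73° ≈ 231°.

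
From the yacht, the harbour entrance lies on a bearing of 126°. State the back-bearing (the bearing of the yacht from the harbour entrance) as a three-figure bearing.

Back-bearing = 126° + 180° = 306°.

306°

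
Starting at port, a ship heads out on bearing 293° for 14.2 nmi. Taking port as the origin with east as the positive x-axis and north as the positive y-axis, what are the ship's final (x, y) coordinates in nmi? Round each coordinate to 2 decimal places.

(-13.07, 5.55)

Leg 1 (293°, 14.2 nmi): east 14.2 sin 293° = -13.07, north 14.2 cos 293° = 5.55
Summing: -13.07 nmi east, 5.55 nmi north → (-13.07, 5.55).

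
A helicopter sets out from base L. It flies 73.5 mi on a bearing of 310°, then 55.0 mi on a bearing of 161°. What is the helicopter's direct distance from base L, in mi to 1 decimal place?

38.7 mi

Leg 1 (310°, 73.5 mi): east 73.5 sin 310° = -56.30, north 73.5 cos 310° = 47.24
Leg 2 (161°, 55.0 mi): east 55.0 sin 161° = 17.91, north 55.0 cos 161° = -52.00
Net: -38.40 east, -4.76 north. Distance = √((-38.40)² + (-4.76)²) = 38.692 mi.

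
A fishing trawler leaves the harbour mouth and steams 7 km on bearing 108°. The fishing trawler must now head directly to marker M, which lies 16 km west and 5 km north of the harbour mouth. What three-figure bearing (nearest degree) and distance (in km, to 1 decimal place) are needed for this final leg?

Leg 1 (108°, 7 km): east 7 sin 108° = 6.66, north 7 cos 108° = -2.16
Current position: (6.66, -2.16). Target: (-16, 5). Remaining: Δeast = -22.66, Δnorth = 7.16.
Bearing = atan2(-22.66, 7.16) mod 360° = 287.54°; distance = √((-22.66)² + (7.16)²) = 23.763 km.

288°, 23.8 km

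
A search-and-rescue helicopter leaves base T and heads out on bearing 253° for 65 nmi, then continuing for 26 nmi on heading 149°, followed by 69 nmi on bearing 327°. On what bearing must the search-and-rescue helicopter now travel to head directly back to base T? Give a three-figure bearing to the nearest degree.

Leg 1 (253°, 65 nmi): east 65 sin 253° = -62.16, north 65 cos 253° = -19.00
Leg 2 (149°, 26 nmi): east 26 sin 149° = 13.39, north 26 cos 149° = -22.29
Leg 3 (327°, 69 nmi): east 69 sin 327° = -37.58, north 69 cos 327° = 57.87
Net displacement: -86.35 east, 16.58 north. Direction back to start is (86.35, -16.58): bearing = atan2(86.35, -16.58) mod 360° = 100.87° ≈ 101°.

101°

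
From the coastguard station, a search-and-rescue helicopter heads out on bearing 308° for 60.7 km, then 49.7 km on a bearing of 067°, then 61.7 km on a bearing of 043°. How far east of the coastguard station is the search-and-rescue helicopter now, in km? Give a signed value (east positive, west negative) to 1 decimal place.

Leg 1 (308°, 60.7 km): east 60.7 sin 308° = -47.83, north 60.7 cos 308° = 37.37
Leg 2 (067°, 49.7 km): east 49.7 sin 67° = 45.75, north 49.7 cos 67° = 19.42
Leg 3 (043°, 61.7 km): east 61.7 sin 43° = 42.08, north 61.7 cos 43° = 45.12
Net east component: 40.00 km.

40.0 km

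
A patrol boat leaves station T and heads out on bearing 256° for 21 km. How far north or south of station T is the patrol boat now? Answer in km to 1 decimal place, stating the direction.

5.1 km south

Leg 1 (256°, 21 km): east 21 sin 256° = -20.38, north 21 cos 256° = -5.08
Net north component: -5.08 km.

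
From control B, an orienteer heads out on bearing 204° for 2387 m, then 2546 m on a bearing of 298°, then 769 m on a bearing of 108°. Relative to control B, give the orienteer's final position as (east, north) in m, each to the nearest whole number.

(-2488, -1223)

Leg 1 (204°, 2387 m): east 2387 sin 204° = -970.88, north 2387 cos 204° = -2180.63
Leg 2 (298°, 2546 m): east 2546 sin 298° = -2247.98, north 2546 cos 298° = 1195.27
Leg 3 (108°, 769 m): east 769 sin 108° = 731.36, north 769 cos 108° = -237.63
Summing: -2487.50 m east, -1222.99 m north → (-2488, -1223).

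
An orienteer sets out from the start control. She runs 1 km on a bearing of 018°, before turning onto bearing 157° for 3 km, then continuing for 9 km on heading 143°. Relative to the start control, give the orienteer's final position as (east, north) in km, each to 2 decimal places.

(6.90, -9.00)

Leg 1 (018°, 1 km): east 1 sin 18° = 0.31, north 1 cos 18° = 0.95
Leg 2 (157°, 3 km): east 3 sin 157° = 1.17, north 3 cos 157° = -2.76
Leg 3 (143°, 9 km): east 9 sin 143° = 5.42, north 9 cos 143° = -7.19
Summing: 6.90 km east, -9.00 km north → (6.90, -9.00).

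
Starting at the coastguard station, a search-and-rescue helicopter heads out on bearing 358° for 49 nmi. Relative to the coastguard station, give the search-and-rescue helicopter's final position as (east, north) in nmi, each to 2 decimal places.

Leg 1 (358°, 49 nmi): east 49 sin 358° = -1.71, north 49 cos 358° = 48.97
Summing: -1.71 nmi east, 48.97 nmi north → (-1.71, 48.97).

(-1.71, 48.97)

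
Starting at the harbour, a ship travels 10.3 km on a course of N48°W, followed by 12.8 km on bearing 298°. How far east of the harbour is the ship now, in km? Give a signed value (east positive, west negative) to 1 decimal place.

-19.0 km

Leg 1 (N48°W, 10.3 km): east 10.3 sin 312° = -7.65, north 10.3 cos 312° = 6.89
Leg 2 (298°, 12.8 km): east 12.8 sin 298° = -11.30, north 12.8 cos 298° = 6.01
Net east component: -18.96 km.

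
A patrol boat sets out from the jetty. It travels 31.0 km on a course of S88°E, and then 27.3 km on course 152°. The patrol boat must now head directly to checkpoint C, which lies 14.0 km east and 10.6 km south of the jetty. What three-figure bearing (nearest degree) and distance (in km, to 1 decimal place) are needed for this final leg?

296°, 33.2 km

Leg 1 (S88°E, 31.0 km): east 31.0 sin 92° = 30.98, north 31.0 cos 92° = -1.08
Leg 2 (152°, 27.3 km): east 27.3 sin 152° = 12.82, north 27.3 cos 152° = -24.10
Current position: (43.80, -25.19). Target: (14.0, -10.6). Remaining: Δeast = -29.80, Δnorth = 14.59.
Bearing = atan2(-29.80, 14.59) mod 360° = 296.08°; distance = √((-29.80)² + (14.59)²) = 33.176 km.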